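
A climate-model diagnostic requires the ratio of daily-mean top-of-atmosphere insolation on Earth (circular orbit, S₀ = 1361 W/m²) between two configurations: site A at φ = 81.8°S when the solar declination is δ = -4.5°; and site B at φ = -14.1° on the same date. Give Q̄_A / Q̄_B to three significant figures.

— Configuration A (φ=-81.8°):
cos H₀ = −tan(-81.8°) tan(-4.500°) = -0.5462, H₀ = 2.1486 rad.
Bracket: H₀ sin φ sin δ + cos φ cos δ sin H₀ = 2.1486×-0.98978×-0.07846 + 0.14263×0.99692×0.83769 = 0.166856 + 0.119112 = 0.285968.
Q̄ = (S₀/π) × [bracket] = (1361/π) × 0.285968 = 123.89 W/m².
— Configuration B (φ=-14.1°):
cos H₀ = −tan(-14.1°) tan(-4.500°) = -0.0198, H₀ = 1.5906 rad.
Bracket: H₀ sin φ sin δ + cos φ cos δ sin H₀ = 1.5906×-0.24362×-0.07846 + 0.96987×0.99692×0.99980 = 0.030403 + 0.966689 = 0.997092.
Q̄ = (S₀/π) × [bracket] = (1361/π) × 0.997092 = 431.96 W/m².
Ratio Q̄_A / Q̄_B = 123.89 / 431.96 = 0.2868.

Q̄_A / Q̄_B ≈ 0.287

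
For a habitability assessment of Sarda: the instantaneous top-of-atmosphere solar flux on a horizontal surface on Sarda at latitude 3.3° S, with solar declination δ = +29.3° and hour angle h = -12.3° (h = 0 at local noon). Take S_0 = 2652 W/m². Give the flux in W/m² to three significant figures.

2.18e+03 W/m²

cos θ_z = sin ϕ sin δ + cos ϕ cos δ cos h = -0.028171 + 0.850639 = 0.822468.
Flux = S_0 · cos θ_z = 2652 × 0.822468 = 2181 W/m².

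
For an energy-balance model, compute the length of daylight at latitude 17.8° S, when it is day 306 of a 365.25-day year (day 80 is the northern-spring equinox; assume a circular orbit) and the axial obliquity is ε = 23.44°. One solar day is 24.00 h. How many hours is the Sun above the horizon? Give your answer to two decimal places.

12.69 h

Solar longitude: L_s = 360° × (306 − 80)/365.25 = 222.752°.
sin δ = sin 23.44° × sin 222.752° = -0.27003, so δ = -15.666°.
cos h₀ = −tan ϕ · tan δ = −tan(-17.8°) × tan(-15.666°) = -0.0900, so h₀ = 1.6610 rad = 95.17°.
Daylight = 2h₀/(2π) × 24.00 h = (1.6610/π) × 24.00 = 12.69 h.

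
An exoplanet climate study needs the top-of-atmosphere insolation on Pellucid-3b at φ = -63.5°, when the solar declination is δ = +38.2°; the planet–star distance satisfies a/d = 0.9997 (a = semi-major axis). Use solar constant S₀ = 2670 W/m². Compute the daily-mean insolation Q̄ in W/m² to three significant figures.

cos H₀ = −tan(-63.5°) tan(+38.200°) = 1.5783 ≥ 1 ⇒ polar night, H₀ = 0 and Q̄ = 0.
Inverse-square distance factor (a/d)² = 0.9997² = 0.999400.

Q̄ ≈ 0.00 W/m²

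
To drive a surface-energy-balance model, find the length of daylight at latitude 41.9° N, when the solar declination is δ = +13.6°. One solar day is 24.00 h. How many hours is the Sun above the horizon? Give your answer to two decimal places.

13.67 h

cos h₀ = −tan ϕ · tan δ = −tan(+41.9°) × tan(+13.600°) = -0.2171, so h₀ = 1.7896 rad = 102.54°.
Daylight = 2h₀/(2π) × 24.00 h = (1.7896/π) × 24.00 = 13.67 h.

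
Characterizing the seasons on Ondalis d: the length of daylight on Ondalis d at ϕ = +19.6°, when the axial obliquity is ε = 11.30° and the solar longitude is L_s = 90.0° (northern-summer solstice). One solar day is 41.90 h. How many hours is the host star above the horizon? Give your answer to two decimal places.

Solar declination: sin δ = sin ε · sin L_s = sin 11.30° × sin 90.0° = 0.19595, so δ = +11.300°.
cos h₀ = −tan ϕ · tan δ = −tan(+19.6°) × tan(+11.300°) = -0.0712, so h₀ = 1.6420 rad = 94.08°.
Daylight = 2h₀/(2π) × 41.90 h = (1.6420/π) × 41.90 = 21.90 h.

21.90 h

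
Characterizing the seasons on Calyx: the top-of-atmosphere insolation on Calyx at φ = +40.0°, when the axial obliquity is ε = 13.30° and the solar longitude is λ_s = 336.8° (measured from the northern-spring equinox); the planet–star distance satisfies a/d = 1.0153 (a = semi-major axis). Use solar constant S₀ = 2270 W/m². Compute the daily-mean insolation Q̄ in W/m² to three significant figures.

Q̄ ≈ 502 W/m²

Solar declination: sin δ = sin ε · sin λ_s = sin 13.30° × sin 336.8° = -0.09063, so δ = -5.200°.
cos H₀ = −tan(+40.0°) tan(-5.200°) = 0.0764, H₀ = 1.4944 rad.
Bracket: H₀ sin φ sin δ + cos φ cos δ sin H₀ = 1.4944×0.64279×-0.09063 + 0.76604×0.99588×0.99708 = -0.087058 + 0.760656 = 0.673598.
Inverse-square distance factor (a/d)² = 1.0153² = 1.030834.
Q̄ = (S₀/π) × 1.030834 × [bracket] = (2270/π) × 1.030834 × 0.673598 = 501.7 W/m².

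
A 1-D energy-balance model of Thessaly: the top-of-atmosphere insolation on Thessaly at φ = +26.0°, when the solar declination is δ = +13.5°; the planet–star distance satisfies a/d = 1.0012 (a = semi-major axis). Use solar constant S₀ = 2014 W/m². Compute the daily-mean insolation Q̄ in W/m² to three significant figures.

cos H₀ = −tan(+26.0°) tan(+13.500°) = -0.1171, H₀ = 1.6882 rad.
Bracket: H₀ sin φ sin δ + cos φ cos δ sin H₀ = 1.6882×0.43837×0.23345 + 0.89879×0.97237×0.99312 = 0.172766 + 0.867944 = 1.040710.
Inverse-square distance factor (a/d)² = 1.0012² = 1.002401.
Q̄ = (S₀/π) × 1.002401 × [bracket] = (2014/π) × 1.002401 × 1.040710 = 668.8 W/m².

Q̄ ≈ 669 W/m²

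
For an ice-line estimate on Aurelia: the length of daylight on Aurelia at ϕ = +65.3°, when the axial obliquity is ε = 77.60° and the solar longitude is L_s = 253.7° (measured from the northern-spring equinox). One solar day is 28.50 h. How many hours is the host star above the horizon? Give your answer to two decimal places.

Solar declination: sin δ = sin ε · sin L_s = sin 77.60° × sin 253.7° = -0.93742, so δ = -69.622°.
cos h₀ = −tan ϕ · tan δ = 5.8530 ≥ 1, so the host star never rises (polar night) and h₀ = 0.
Daylight = 2h₀/(2π) × 28.50 h = (0.0000/π) × 28.50 = 0.00 h.

0.00 h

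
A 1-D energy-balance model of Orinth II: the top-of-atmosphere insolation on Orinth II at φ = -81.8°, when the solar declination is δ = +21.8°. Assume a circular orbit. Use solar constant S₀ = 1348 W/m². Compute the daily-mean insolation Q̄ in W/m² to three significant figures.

cos H₀ = −tan(-81.8°) tan(+21.800°) = 2.7756 ≥ 1 ⇒ polar night, H₀ = 0 and Q̄ = 0.

Q̄ ≈ 0.00 W/m²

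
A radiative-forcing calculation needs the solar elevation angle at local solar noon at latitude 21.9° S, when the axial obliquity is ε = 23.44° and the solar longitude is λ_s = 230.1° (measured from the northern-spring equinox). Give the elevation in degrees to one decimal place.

85.9°

Solar declination: sin δ = sin ε · sin λ_s = sin 23.44° × sin 230.1° = -0.30517, so δ = -17.768°.
At local noon the hour angle is zero, so the zenith angle equals |φ − δ| = |-21.9° − (-17.768°)| = 4.132°.
Elevation = 90° − 4.132° = 85.9°.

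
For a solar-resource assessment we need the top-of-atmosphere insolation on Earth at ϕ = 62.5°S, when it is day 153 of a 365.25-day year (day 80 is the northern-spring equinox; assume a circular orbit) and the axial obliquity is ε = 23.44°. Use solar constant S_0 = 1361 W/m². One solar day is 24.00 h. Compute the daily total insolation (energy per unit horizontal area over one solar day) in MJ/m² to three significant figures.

Solar longitude: L_s = 360° × (153 − 80)/365.25 = 71.951°.
sin δ = sin 23.44° × sin 71.951° = 0.37821, so δ = +22.223°.
cos h₀ = −tan(-62.5°) tan(+22.223°) = 0.7848, h₀ = 0.6684 rad.
Bracket: h₀ sin ϕ sin δ + cos ϕ cos δ sin h₀ = 0.6684×-0.88701×0.37821 + 0.46175×0.92572×0.61970 = -0.224232 + 0.264892 = 0.040660.
Q̄ = (S_0/π) × [bracket] = (1361/π) × 0.040660 = 17.615 W/m².
Daily total = Q̄ × 24.00 h × 3600 s/h = 17.615 × 24.00 × 3600 / 10⁶ = 1.522 MJ/m².

1.52 MJ/m²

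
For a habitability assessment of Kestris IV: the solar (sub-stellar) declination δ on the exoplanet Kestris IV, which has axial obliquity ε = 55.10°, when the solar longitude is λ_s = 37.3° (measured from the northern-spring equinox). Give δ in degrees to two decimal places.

sin δ = sin ε · sin λ_s = sin 55.10° × sin 37.3° = 0.497003.
δ = arcsin(0.497003) = +29.80°.

δ = +29.80°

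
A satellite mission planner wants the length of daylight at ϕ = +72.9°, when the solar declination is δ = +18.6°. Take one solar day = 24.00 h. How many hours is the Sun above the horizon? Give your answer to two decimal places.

24.00 h

Sunrise equation: cos h₀ = −tan ϕ · tan δ = -1.0939 ≤ −1, so the Sun never sets (polar day) and h₀ = π.
Daylight = 2h₀/(2π) × 24.00 h = (3.1416/π) × 24.00 = 24.00 h.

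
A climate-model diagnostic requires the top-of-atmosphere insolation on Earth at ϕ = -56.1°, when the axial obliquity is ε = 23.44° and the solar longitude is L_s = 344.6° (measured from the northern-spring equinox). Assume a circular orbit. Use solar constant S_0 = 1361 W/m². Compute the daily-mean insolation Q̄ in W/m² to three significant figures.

Solar declination: sin δ = sin ε · sin L_s = sin 23.44° × sin 344.6° = -0.10564, so δ = -6.064°.
cos h₀ = −tan(-56.1°) tan(-6.064°) = -0.1581, h₀ = 1.7295 rad.
Bracket: h₀ sin ϕ sin δ + cos ϕ cos δ sin h₀ = 1.7295×-0.83001×-0.10564 + 0.55775×0.99440×0.98743 = 0.151646 + 0.547655 = 0.699301.
Q̄ = (S_0/π) × [bracket] = (1361/π) × 0.699301 = 303.0 W/m².

Q̄ ≈ 303 W/m²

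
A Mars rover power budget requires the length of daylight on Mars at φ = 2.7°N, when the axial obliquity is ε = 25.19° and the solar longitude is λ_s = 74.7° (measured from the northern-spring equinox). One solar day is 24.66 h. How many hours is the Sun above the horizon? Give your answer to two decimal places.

Solar declination: sin δ = sin ε · sin λ_s = sin 25.19° × sin 74.7° = 0.41054, so δ = +24.239°.
cos H₀ = −tan φ · tan δ = −tan(+2.7°) × tan(+24.239°) = -0.0212, so H₀ = 1.5920 rad = 91.22°.
Daylight = 2H₀/(2π) × 24.66 h = (1.5920/π) × 24.66 = 12.50 h.

12.50 h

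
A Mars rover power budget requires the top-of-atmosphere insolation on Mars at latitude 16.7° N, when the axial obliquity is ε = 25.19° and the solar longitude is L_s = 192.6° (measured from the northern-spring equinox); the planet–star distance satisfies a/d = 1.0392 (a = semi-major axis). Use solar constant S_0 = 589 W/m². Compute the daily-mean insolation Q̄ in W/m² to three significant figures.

Q̄ ≈ 185 W/m²

Solar declination: sin δ = sin ε · sin L_s = sin 25.19° × sin 192.6° = -0.09285, so δ = -5.327°.
cos h₀ = −tan(+16.7°) tan(-5.327°) = 0.0280, h₀ = 1.5428 rad.
Bracket: h₀ sin ϕ sin δ + cos ϕ cos δ sin h₀ = 1.5428×0.28736×-0.09285 + 0.95782×0.99568×0.99961 = -0.041164 + 0.953310 = 0.912146.
Inverse-square distance factor (a/d)² = 1.0392² = 1.079937.
Q̄ = (S_0/π) × 1.079937 × [bracket] = (589/π) × 1.079937 × 0.912146 = 184.7 W/m².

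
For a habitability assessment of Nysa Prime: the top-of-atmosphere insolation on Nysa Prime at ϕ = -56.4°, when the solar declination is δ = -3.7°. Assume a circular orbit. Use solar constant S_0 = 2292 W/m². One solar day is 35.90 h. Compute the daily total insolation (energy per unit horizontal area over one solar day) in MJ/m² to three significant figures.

60.3 MJ/m²

cos h₀ = −tan(-56.4°) tan(-3.700°) = -0.0973, h₀ = 1.6683 rad.
Bracket: h₀ sin ϕ sin δ + cos ϕ cos δ sin h₀ = 1.6683×-0.83292×-0.06453 + 0.55339×0.99792×0.99525 = 0.089668 + 0.549616 = 0.639284.
Q̄ = (S_0/π) × [bracket] = (2292/π) × 0.639284 = 466.40 W/m².
Daily total = Q̄ × 35.90 h × 3600 s/h = 466.40 × 35.90 × 3600 / 10⁶ = 60.28 MJ/m².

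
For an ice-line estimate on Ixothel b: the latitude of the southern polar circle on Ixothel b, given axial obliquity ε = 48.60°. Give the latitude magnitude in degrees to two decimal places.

The polar circle is the lowest latitude that experiences at least one full rotation of continuous darkness at the northern-summer solstice; it lies at |ϕ| = 90° − ε = 90° − 48.60° = 41.40°.

41.40°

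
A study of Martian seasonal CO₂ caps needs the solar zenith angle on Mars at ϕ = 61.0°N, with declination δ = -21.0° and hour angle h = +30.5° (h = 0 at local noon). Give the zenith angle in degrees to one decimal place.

θ_z = 85.6°

cos θ_z = sin ϕ sin δ + cos ϕ cos δ cos h = -0.313436 + 0.389981 = 0.076545.
θ_z = arccos(0.076545) = 85.6°.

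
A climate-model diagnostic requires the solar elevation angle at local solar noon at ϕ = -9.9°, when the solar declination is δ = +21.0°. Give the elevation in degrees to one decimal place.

At local noon the hour angle is zero, so the zenith angle equals |ϕ − δ| = |-9.9° − (+21.000°)| = 30.900°.
Elevation = 90° − 30.900° = 59.1°.

59.1°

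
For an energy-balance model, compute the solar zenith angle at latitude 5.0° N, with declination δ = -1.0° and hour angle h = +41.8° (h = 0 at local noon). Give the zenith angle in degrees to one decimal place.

cos θ_z = sin ϕ sin δ + cos ϕ cos δ cos h = -0.001521 + 0.742526 = 0.741005.
θ_z = arccos(0.741005) = 42.2°.

θ_z = 42.2°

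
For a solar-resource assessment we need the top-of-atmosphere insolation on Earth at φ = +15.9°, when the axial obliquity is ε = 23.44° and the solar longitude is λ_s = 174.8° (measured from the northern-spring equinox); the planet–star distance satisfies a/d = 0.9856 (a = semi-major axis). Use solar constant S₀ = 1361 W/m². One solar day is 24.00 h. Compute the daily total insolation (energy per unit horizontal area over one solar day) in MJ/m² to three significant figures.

35.5 MJ/m²

Solar declination: sin δ = sin ε · sin λ_s = sin 23.44° × sin 174.8° = 0.03605, so δ = +2.066°.
cos H₀ = −tan(+15.9°) tan(+2.066°) = -0.0103, H₀ = 1.5811 rad.
Bracket: H₀ sin φ sin δ + cos φ cos δ sin H₀ = 1.5811×0.27396×0.03605 + 0.96174×0.99935×0.99995 = 0.015615 + 0.961067 = 0.976682.
Inverse-square distance factor (a/d)² = 0.9856² = 0.971407.
Q̄ = (S₀/π) × 0.971407 × [bracket] = (1361/π) × 0.971407 × 0.976682 = 411.02 W/m².
Daily total = Q̄ × 24.00 h × 3600 s/h = 411.02 × 24.00 × 3600 / 10⁶ = 35.51 MJ/m².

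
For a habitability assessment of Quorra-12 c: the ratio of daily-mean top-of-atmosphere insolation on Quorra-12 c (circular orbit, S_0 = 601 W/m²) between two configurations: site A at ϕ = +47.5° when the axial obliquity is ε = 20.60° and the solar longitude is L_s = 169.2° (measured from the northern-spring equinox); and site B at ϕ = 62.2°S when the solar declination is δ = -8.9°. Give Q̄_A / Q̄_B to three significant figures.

— Configuration A (ϕ=+47.5°):
Solar declination: sin δ = sin ε · sin L_s = sin 20.60° × sin 169.2° = 0.06593, so δ = +3.780°.
cos h₀ = −tan(+47.5°) tan(+3.780°) = -0.0721, h₀ = 1.6430 rad.
Bracket: h₀ sin ϕ sin δ + cos ϕ cos δ sin h₀ = 1.6430×0.73728×0.06593 + 0.67559×0.99782×0.99740 = 0.079864 + 0.672365 = 0.752229.
Q̄ = (S_0/π) × [bracket] = (601/π) × 0.752229 = 143.90 W/m².
— Configuration B (ϕ=-62.2°):
cos h₀ = −tan(-62.2°) tan(-8.900°) = -0.2970, h₀ = 1.8724 rad.
Bracket: h₀ sin ϕ sin δ + cos ϕ cos δ sin h₀ = 1.8724×-0.88458×-0.15471 + 0.46639×0.98796×0.95487 = 0.256244 + 0.439980 = 0.696224.
Q̄ = (S_0/π) × [bracket] = (601/π) × 0.696224 = 133.19 W/m².
Ratio Q̄_A / Q̄_B = 143.90 / 133.19 = 1.080.

Q̄_A / Q̄_B ≈ 1.08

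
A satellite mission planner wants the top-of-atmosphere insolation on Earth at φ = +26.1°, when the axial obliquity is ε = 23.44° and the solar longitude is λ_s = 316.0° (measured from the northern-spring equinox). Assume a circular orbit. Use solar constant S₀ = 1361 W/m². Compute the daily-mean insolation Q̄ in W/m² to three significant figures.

Q̄ ≈ 295 W/m²

Solar declination: sin δ = sin ε · sin λ_s = sin 23.44° × sin 316.0° = -0.27633, so δ = -16.041°.
cos H₀ = −tan(+26.1°) tan(-16.041°) = 0.1409, H₀ = 1.4295 rad.
Bracket: H₀ sin φ sin δ + cos φ cos δ sin H₀ = 1.4295×0.43994×-0.27633 + 0.89803×0.96106×0.99003 = -0.173782 + 0.854456 = 0.680674.
Q̄ = (S₀/π) × [bracket] = (1361/π) × 0.680674 = 294.9 W/m².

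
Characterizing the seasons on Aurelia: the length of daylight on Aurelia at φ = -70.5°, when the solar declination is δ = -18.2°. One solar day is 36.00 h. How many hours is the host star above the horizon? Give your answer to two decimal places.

cos H₀ = −tan φ · tan δ = −tan(-70.5°) × tan(-18.200°) = -0.9285, so H₀ = 2.7610 rad = 158.20°.
Daylight = 2H₀/(2π) × 36.00 h = (2.7610/π) × 36.00 = 31.64 h.

31.64 h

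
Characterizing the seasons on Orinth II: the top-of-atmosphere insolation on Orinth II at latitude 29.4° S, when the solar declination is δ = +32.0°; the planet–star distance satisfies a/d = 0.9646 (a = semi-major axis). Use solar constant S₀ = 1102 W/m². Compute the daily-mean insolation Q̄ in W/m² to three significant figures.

cos H₀ = −tan(-29.4°) tan(+32.000°) = 0.3521, H₀ = 1.2110 rad.
Bracket: H₀ sin φ sin δ + cos φ cos δ sin H₀ = 1.2110×-0.49090×0.52992 + 0.87121×0.84805×0.93596 = -0.315027 + 0.691515 = 0.376488.
Inverse-square distance factor (a/d)² = 0.9646² = 0.930453.
Q̄ = (S₀/π) × 0.930453 × [bracket] = (1102/π) × 0.930453 × 0.376488 = 122.9 W/m².

Q̄ ≈ 123 W/m²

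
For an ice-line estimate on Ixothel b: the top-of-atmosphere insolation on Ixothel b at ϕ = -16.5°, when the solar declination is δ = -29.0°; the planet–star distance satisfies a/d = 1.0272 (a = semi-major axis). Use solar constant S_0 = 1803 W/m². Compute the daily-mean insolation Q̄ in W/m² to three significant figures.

Q̄ ≈ 646 W/m²

cos h₀ = −tan(-16.5°) tan(-29.000°) = -0.1642, h₀ = 1.7357 rad.
Bracket: h₀ sin ϕ sin δ + cos ϕ cos δ sin h₀ = 1.7357×-0.28402×-0.48481 + 0.95882×0.87462×0.98643 = 0.238998 + 0.827223 = 1.066221.
Inverse-square distance factor (a/d)² = 1.0272² = 1.055140.
Q̄ = (S_0/π) × 1.055140 × [bracket] = (1803/π) × 1.055140 × 1.066221 = 645.7 W/m².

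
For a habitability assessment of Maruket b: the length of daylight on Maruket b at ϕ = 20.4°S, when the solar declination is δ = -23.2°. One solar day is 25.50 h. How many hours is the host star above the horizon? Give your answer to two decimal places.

cos h₀ = −tan ϕ · tan δ = −tan(-20.4°) × tan(-23.200°) = -0.1594, so h₀ = 1.7309 rad = 99.17°.
Daylight = 2h₀/(2π) × 25.50 h = (1.7309/π) × 25.50 = 14.05 h.

14.05 h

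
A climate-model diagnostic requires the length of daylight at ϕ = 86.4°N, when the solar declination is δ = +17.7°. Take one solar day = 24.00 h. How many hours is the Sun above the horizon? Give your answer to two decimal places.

24.00 h

Sunrise equation: cos h₀ = −tan ϕ · tan δ = -5.0726 ≤ −1, so the Sun never sets (polar day) and h₀ = π.
Daylight = 2h₀/(2π) × 24.00 h = (3.1416/π) × 24.00 = 24.00 h.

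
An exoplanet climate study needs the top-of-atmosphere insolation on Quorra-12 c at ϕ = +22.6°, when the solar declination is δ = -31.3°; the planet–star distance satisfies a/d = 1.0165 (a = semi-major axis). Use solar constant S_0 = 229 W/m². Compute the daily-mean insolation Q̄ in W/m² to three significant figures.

Q̄ ≈ 37.7 W/m²

cos h₀ = −tan(+22.6°) tan(-31.300°) = 0.2531, h₀ = 1.3149 rad.
Bracket: h₀ sin ϕ sin δ + cos ϕ cos δ sin h₀ = 1.3149×0.38430×-0.51952 + 0.92321×0.85446×0.96744 = -0.262522 + 0.763161 = 0.500639.
Inverse-square distance factor (a/d)² = 1.0165² = 1.033272.
Q̄ = (S_0/π) × 1.033272 × [bracket] = (229/π) × 1.033272 × 0.500639 = 37.71 W/m².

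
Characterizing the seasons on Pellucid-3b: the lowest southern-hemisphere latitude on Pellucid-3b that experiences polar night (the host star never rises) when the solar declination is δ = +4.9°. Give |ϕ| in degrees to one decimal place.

Polar night requires cos h₀ = −tan ϕ tan δ ≥ 1, i.e. tan ϕ tan δ ≤ −1.
The boundary is |tan ϕ| · |tan δ| = 1, so |ϕ| = 90° − |δ| = 90° − 4.9° = 85.1° in the southern hemisphere.

|ϕ| = 85.1°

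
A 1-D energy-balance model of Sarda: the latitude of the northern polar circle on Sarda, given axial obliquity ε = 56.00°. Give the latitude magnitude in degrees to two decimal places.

The polar circle is the lowest latitude that experiences at least one full rotation of continuous daylight at the northern-summer solstice; it lies at |ϕ| = 90° − ε = 90° − 56.00° = 34.00°.

34.00°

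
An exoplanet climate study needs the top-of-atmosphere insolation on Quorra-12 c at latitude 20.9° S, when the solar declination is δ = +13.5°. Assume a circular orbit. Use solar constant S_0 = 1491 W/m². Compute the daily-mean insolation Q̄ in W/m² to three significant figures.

cos h₀ = −tan(-20.9°) tan(+13.500°) = 0.0917, h₀ = 1.4790 rad.
Bracket: h₀ sin ϕ sin δ + cos ϕ cos δ sin h₀ = 1.4790×-0.35674×0.23345 + 0.93420×0.97237×0.99579 = -0.123173 + 0.904564 = 0.781391.
Q̄ = (S_0/π) × [bracket] = (1491/π) × 0.781391 = 370.8 W/m².

Q̄ ≈ 371 W/m²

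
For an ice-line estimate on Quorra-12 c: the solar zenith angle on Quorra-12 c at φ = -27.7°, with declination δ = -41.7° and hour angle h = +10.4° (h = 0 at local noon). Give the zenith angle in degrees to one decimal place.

θ_z = 16.4°

cos θ_z = sin φ sin δ + cos φ cos δ cos h = 0.309227 + 0.650208 = 0.959435.
θ_z = arccos(0.959435) = 16.4°.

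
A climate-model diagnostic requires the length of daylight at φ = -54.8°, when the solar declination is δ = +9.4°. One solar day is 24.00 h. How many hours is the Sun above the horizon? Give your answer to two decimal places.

10.19 h

cos H₀ = −tan φ · tan δ = −tan(-54.8°) × tan(+9.400°) = 0.2347, so H₀ = 1.3339 rad = 76.43°.
Daylight = 2H₀/(2π) × 24.00 h = (1.3339/π) × 24.00 = 10.19 h.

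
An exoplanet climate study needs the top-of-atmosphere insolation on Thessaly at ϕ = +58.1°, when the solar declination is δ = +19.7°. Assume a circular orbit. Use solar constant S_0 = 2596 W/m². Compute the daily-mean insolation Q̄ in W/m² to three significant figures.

Q̄ ≈ 853 W/m²

cos h₀ = −tan(+58.1°) tan(+19.700°) = -0.5752, h₀ = 2.1837 rad.
Bracket: h₀ sin ϕ sin δ + cos ϕ cos δ sin h₀ = 2.1837×0.84897×0.33710 + 0.52844×0.94147×0.81799 = 0.624948 + 0.406959 = 1.031907.
Q̄ = (S_0/π) × [bracket] = (2596/π) × 1.031907 = 852.7 W/m².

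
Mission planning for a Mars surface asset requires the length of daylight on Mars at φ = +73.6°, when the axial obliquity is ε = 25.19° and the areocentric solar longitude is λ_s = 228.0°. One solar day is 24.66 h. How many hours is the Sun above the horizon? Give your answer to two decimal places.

sin δ = sin 25.19° × sin 228.0° = -0.31630, so δ = -18.439°.
cos H₀ = −tan φ · tan δ = 1.1329 ≥ 1, so the Sun never rises (polar night) and H₀ = 0.
Daylight = 2H₀/(2π) × 24.66 h = (0.0000/π) × 24.66 = 0.00 h.

0.00 h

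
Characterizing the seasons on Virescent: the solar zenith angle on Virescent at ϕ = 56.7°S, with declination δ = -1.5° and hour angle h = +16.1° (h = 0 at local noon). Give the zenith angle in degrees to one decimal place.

θ_z = 56.7°

cos θ_z = sin ϕ sin δ + cos ϕ cos δ cos h = 0.021879 + 0.527309 = 0.549188.
θ_z = arccos(0.549188) = 56.7°.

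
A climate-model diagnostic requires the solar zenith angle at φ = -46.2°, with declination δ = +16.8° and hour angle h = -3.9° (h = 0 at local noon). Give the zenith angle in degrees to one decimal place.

θ_z = 63.1°

cos θ_z = sin φ sin δ + cos φ cos δ cos h = -0.208612 + 0.661068 = 0.452456.
θ_z = arccos(0.452456) = 63.1°.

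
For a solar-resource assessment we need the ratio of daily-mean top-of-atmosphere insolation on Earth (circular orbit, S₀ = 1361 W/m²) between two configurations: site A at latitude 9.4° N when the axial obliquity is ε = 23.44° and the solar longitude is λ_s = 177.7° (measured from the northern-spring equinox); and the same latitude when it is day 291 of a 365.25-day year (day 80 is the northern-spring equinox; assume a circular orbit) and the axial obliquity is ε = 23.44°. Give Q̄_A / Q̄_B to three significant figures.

Q̄_A / Q̄_B ≈ 1.07

— Configuration A (φ=+9.4°):
Solar declination: sin δ = sin ε · sin λ_s = sin 23.44° × sin 177.7° = 0.01596, so δ = +0.915°.
cos H₀ = −tan(+9.4°) tan(+0.915°) = -0.0026, H₀ = 1.5734 rad.
Bracket: H₀ sin φ sin δ + cos φ cos δ sin H₀ = 1.5734×0.16333×0.01596 + 0.98657×0.99987×1.00000 = 0.004101 + 0.986442 = 0.990543.
Q̄ = (S₀/π) × [bracket] = (1361/π) × 0.990543 = 429.12 W/m².
— Configuration B (φ=+9.4°):
Solar longitude: λ_s = 360° × (291 − 80)/365.25 = 207.967°.
sin δ = sin 23.44° × sin 207.967° = -0.18655, so δ = -10.751°.
cos H₀ = −tan(+9.4°) tan(-10.751°) = 0.0314, H₀ = 1.5394 rad.
Bracket: H₀ sin φ sin δ + cos φ cos δ sin H₀ = 1.5394×0.16333×-0.18655 + 0.98657×0.98245×0.99951 = -0.046904 + 0.968781 = 0.921877.
Q̄ = (S₀/π) × [bracket] = (1361/π) × 0.921877 = 399.38 W/m².
Ratio Q̄_A / Q̄_B = 429.12 / 399.38 = 1.074.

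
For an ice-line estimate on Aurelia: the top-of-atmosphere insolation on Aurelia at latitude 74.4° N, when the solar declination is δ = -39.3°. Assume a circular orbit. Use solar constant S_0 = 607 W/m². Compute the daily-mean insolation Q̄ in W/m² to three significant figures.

cos h₀ = −tan(+74.4°) tan(-39.300°) = 2.9315 ≥ 1 ⇒ polar night, h₀ = 0 and Q̄ = 0.

Q̄ ≈ 0.00 W/m²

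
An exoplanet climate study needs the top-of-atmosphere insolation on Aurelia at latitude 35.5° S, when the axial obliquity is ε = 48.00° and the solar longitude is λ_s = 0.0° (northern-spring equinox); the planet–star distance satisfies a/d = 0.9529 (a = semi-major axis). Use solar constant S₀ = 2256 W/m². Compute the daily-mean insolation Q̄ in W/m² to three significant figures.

Q̄ ≈ 531 W/m²

Solar declination: sin δ = sin ε · sin λ_s = sin 48.00° × sin 0.0° = 0.00000, so δ = +0.000°.
cos H₀ = −tan(-35.5°) tan(+0.000°) = 0.0000, H₀ = 1.5708 rad.
Bracket: H₀ sin φ sin δ + cos φ cos δ sin H₀ = 1.5708×-0.58070×0.00000 + 0.81412×1.00000×1.00000 = -0.000000 + 0.814120 = 0.814120.
Inverse-square distance factor (a/d)² = 0.9529² = 0.908018.
Q̄ = (S₀/π) × 0.908018 × [bracket] = (2256/π) × 0.908018 × 0.814120 = 530.9 W/m².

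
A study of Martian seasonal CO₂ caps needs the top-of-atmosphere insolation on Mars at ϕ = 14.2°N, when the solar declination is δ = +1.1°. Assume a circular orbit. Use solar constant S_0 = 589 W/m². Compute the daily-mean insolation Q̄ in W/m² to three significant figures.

cos h₀ = −tan(+14.2°) tan(+1.100°) = -0.0049, h₀ = 1.5757 rad.
Bracket: h₀ sin ϕ sin δ + cos ϕ cos δ sin h₀ = 1.5757×0.24531×0.01920 + 0.96945×0.99982×0.99999 = 0.007421 + 0.969266 = 0.976687.
Q̄ = (S_0/π) × [bracket] = (589/π) × 0.976687 = 183.1 W/m².

Q̄ ≈ 183 W/m²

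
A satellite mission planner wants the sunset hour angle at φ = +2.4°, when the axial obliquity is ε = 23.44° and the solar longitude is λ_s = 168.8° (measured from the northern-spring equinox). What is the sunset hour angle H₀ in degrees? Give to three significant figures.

Solar declination: sin δ = sin ε · sin λ_s = sin 23.44° × sin 168.8° = 0.07726, so δ = +4.431°.
cos H₀ = −tan φ · tan δ = −tan(+2.4°) × tan(+4.431°) = -0.0032, so H₀ = 1.5740 rad = 90.19°.

H₀ = 90.2°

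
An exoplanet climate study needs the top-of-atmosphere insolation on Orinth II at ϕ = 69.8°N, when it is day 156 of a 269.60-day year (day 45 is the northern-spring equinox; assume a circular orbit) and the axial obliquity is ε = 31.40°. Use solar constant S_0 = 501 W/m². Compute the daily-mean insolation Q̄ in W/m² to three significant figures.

Solar longitude: L_s = 360° × (156 − 45)/269.60 = 148.220°.
sin δ = sin 31.40° × sin 148.220° = 0.27440, so δ = +15.926°.
cos h₀ = −tan(+69.8°) tan(+15.926°) = -0.7756, h₀ = 2.4584 rad.
Bracket: h₀ sin ϕ sin δ + cos ϕ cos δ sin h₀ = 2.4584×0.93849×0.27440 + 0.34530×0.96162×0.63127 = 0.633091 + 0.209612 = 0.842703.
Q̄ = (S_0/π) × [bracket] = (501/π) × 0.842703 = 134.4 W/m².

Q̄ ≈ 134 W/m²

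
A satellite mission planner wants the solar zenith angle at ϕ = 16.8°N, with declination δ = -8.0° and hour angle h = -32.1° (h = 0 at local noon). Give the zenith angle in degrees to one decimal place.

cos θ_z = sin ϕ sin δ + cos ϕ cos δ cos h = -0.040225 + 0.803074 = 0.762849.
θ_z = arccos(0.762849) = 40.3°.

θ_z = 40.3°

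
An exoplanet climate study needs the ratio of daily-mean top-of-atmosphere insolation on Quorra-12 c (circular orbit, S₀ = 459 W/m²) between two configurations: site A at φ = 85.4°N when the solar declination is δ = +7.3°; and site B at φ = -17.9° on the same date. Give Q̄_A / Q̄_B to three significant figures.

— Configuration A (φ=+85.4°):
cos H₀ = −tan(+85.4°) tan(+7.300°) = -1.5922 ≤ −1 ⇒ polar day, H₀ = π.
Bracket: H₀ sin φ sin δ + cos φ cos δ sin H₀ = 3.1416×0.99678×0.12706 + 0.08020×0.99189×0.00000 = 0.397886 + 0.000000 = 0.397886.
Q̄ = (S₀/π) × [bracket] = (459/π) × 0.397886 = 58.133 W/m².
— Configuration B (φ=-17.9°):
cos H₀ = −tan(-17.9°) tan(+7.300°) = 0.0414, H₀ = 1.5294 rad.
Bracket: H₀ sin φ sin δ + cos φ cos δ sin H₀ = 1.5294×-0.30736×0.12706 + 0.95159×0.99189×0.99914 = -0.059728 + 0.943061 = 0.883333.
Q̄ = (S₀/π) × [bracket] = (459/π) × 0.883333 = 129.06 W/m².
Ratio Q̄_A / Q̄_B = 58.133 / 129.06 = 0.4504.

Q̄_A / Q̄_B ≈ 0.450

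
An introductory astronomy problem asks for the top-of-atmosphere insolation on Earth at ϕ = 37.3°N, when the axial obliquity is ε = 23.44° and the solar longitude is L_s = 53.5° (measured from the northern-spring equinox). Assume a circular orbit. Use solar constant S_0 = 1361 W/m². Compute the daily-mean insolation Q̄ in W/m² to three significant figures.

Solar declination: sin δ = sin ε · sin L_s = sin 23.44° × sin 53.5° = 0.31977, so δ = +18.649°.
cos h₀ = −tan(+37.3°) tan(+18.649°) = -0.2571, h₀ = 1.8308 rad.
Bracket: h₀ sin ϕ sin δ + cos ϕ cos δ sin h₀ = 1.8308×0.60599×0.31977 + 0.79547×0.94750×0.96639 = 0.354768 + 0.728376 = 1.083144.
Q̄ = (S_0/π) × [bracket] = (1361/π) × 1.083144 = 469.2 W/m².

Q̄ ≈ 469 W/m²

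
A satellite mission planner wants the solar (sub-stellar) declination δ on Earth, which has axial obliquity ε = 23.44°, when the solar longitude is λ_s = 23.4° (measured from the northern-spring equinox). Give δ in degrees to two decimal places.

sin δ = sin ε · sin λ_s = sin 23.44° × sin 23.4° = 0.157981.
δ = arcsin(0.157981) = +9.09°.

δ = +9.09°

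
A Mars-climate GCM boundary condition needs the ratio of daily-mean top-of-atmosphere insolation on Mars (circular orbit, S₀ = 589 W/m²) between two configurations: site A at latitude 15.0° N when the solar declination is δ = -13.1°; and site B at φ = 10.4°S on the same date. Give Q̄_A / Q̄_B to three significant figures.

Q̄_A / Q̄_B ≈ 0.831

— Configuration A (φ=+15.0°):
cos H₀ = −tan(+15.0°) tan(-13.100°) = 0.0624, H₀ = 1.5084 rad.
Bracket: H₀ sin φ sin δ + cos φ cos δ sin H₀ = 1.5084×0.25882×-0.22665 + 0.96593×0.97398×0.99805 = -0.088485 + 0.938962 = 0.850477.
Q̄ = (S₀/π) × [bracket] = (589/π) × 0.850477 = 159.45 W/m².
— Configuration B (φ=-10.4°):
cos H₀ = −tan(-10.4°) tan(-13.100°) = -0.0427, H₀ = 1.6135 rad.
Bracket: H₀ sin φ sin δ + cos φ cos δ sin H₀ = 1.6135×-0.18052×-0.22665 + 0.98357×0.97398×0.99909 = 0.066016 + 0.957106 = 1.023122.
Q̄ = (S₀/π) × [bracket] = (589/π) × 1.023122 = 191.82 W/m².
Ratio Q̄_A / Q̄_B = 159.45 / 191.82 = 0.8312.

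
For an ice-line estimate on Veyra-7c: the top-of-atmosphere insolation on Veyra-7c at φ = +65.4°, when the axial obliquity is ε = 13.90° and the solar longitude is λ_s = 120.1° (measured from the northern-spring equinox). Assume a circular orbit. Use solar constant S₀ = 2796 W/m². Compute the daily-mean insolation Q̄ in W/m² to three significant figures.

Solar declination: sin δ = sin ε · sin λ_s = sin 13.90° × sin 120.1° = 0.20783, so δ = +11.995°.
cos H₀ = −tan(+65.4°) tan(+11.995°) = -0.4641, H₀ = 2.0534 rad.
Bracket: H₀ sin φ sin δ + cos φ cos δ sin H₀ = 2.0534×0.90924×0.20783 + 0.41628×0.97816×0.88579 = 0.388026 + 0.360683 = 0.748709.
Q̄ = (S₀/π) × [bracket] = (2796/π) × 0.748709 = 666.3 W/m².

Q̄ ≈ 666 W/m²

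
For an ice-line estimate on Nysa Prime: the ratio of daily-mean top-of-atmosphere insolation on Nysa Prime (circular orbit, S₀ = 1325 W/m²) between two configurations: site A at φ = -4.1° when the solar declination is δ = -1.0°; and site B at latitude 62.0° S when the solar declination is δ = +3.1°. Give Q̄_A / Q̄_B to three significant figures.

— Configuration A (φ=-4.1°):
cos H₀ = −tan(-4.1°) tan(-1.000°) = -0.0013, H₀ = 1.5720 rad.
Bracket: H₀ sin φ sin δ + cos φ cos δ sin H₀ = 1.5720×-0.07150×-0.01745 + 0.99744×0.99985×1.00000 = 0.001961 + 0.997290 = 0.999251.
Q̄ = (S₀/π) × [bracket] = (1325/π) × 0.999251 = 421.44 W/m².
— Configuration B (φ=-62.0°):
cos H₀ = −tan(-62.0°) tan(+3.100°) = 0.1019, H₀ = 1.4688 rad.
Bracket: H₀ sin φ sin δ + cos φ cos δ sin H₀ = 1.4688×-0.88295×0.05408 + 0.46947×0.99854×0.99480 = -0.070135 + 0.466347 = 0.396212.
Q̄ = (S₀/π) × [bracket] = (1325/π) × 0.396212 = 167.11 W/m².
Ratio Q̄_A / Q̄_B = 421.44 / 167.11 = 2.522.

Q̄_A / Q̄_B ≈ 2.52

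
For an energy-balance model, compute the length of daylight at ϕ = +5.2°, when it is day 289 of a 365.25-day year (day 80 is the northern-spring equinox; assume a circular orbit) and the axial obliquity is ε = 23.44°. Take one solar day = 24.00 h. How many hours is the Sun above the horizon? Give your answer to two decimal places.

Solar longitude: L_s = 360° × (289 − 80)/365.25 = 205.996°.
sin δ = sin 23.44° × sin 205.996° = -0.17435, so δ = -10.041°.
cos h₀ = −tan ϕ · tan δ = −tan(+5.2°) × tan(-10.041°) = 0.0161, so h₀ = 1.5547 rad = 89.08°.
Daylight = 2h₀/(2π) × 24.00 h = (1.5547/π) × 24.00 = 11.88 h.

11.88 h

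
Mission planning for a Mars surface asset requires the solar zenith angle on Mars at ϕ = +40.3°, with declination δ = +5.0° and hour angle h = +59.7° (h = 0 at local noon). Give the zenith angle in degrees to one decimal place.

cos θ_z = sin ϕ sin δ + cos ϕ cos δ cos h = 0.056371 + 0.383323 = 0.439694.
θ_z = arccos(0.439694) = 63.9°.

θ_z = 63.9°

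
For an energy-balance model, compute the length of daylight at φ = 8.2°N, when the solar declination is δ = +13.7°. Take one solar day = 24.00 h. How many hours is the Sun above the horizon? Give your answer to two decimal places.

12.27 h

cos H₀ = −tan φ · tan δ = −tan(+8.2°) × tan(+13.700°) = -0.0351, so H₀ = 1.6059 rad = 92.01°.
Daylight = 2H₀/(2π) × 24.00 h = (1.6059/π) × 24.00 = 12.27 h.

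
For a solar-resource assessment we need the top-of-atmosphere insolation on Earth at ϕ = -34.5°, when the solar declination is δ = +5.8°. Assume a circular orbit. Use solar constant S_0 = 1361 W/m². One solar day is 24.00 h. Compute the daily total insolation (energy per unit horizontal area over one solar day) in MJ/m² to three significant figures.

cos h₀ = −tan(-34.5°) tan(+5.800°) = 0.0698, h₀ = 1.5009 rad.
Bracket: h₀ sin ϕ sin δ + cos ϕ cos δ sin h₀ = 1.5009×-0.56641×0.10106 + 0.82413×0.99488×0.99756 = -0.085914 + 0.817910 = 0.731996.
Q̄ = (S_0/π) × [bracket] = (1361/π) × 0.731996 = 317.12 W/m².
Daily total = Q̄ × 24.00 h × 3600 s/h = 317.12 × 24.00 × 3600 / 10⁶ = 27.40 MJ/m².

27.4 MJ/m²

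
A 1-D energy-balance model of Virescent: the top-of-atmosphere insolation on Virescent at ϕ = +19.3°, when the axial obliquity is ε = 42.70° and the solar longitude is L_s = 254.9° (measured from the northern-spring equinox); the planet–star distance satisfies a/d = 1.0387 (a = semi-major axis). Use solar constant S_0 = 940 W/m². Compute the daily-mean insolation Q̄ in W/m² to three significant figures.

Q̄ ≈ 131 W/m²

Solar declination: sin δ = sin ε · sin L_s = sin 42.70° × sin 254.9° = -0.65474, so δ = -40.900°.
cos h₀ = −tan(+19.3°) tan(-40.900°) = 0.3034, h₀ = 1.2626 rad.
Bracket: h₀ sin ϕ sin δ + cos ϕ cos δ sin h₀ = 1.2626×0.33051×-0.65474 + 0.94380×0.75585×0.95288 = -0.273224 + 0.679757 = 0.406533.
Inverse-square distance factor (a/d)² = 1.0387² = 1.078898.
Q̄ = (S_0/π) × 1.078898 × [bracket] = (940/π) × 1.078898 × 0.406533 = 131.2 W/m².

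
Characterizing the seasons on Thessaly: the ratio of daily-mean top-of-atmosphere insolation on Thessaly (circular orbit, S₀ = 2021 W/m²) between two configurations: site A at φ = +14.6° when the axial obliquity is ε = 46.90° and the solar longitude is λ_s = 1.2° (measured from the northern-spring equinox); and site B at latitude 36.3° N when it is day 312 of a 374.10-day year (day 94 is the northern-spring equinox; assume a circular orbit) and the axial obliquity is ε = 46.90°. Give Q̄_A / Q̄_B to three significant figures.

Q̄_A / Q̄_B ≈ 2.19

— Configuration A (φ=+14.6°):
Solar declination: sin δ = sin ε · sin λ_s = sin 46.90° × sin 1.2° = 0.01529, so δ = +0.876°.
cos H₀ = −tan(+14.6°) tan(+0.876°) = -0.0040, H₀ = 1.5748 rad.
Bracket: H₀ sin φ sin δ + cos φ cos δ sin H₀ = 1.5748×0.25207×0.01529 + 0.96771×0.99988×0.99999 = 0.006070 + 0.967584 = 0.973654.
Q̄ = (S₀/π) × [bracket] = (2021/π) × 0.973654 = 626.36 W/m².
— Configuration B (φ=+36.3°):
Solar longitude: λ_s = 360° × (312 − 94)/374.10 = 209.783°.
sin δ = sin 46.90° × sin 209.783° = -0.36269, so δ = -21.265°.
cos H₀ = −tan(+36.3°) tan(-21.265°) = 0.2859, H₀ = 1.2809 rad.
Bracket: H₀ sin φ sin δ + cos φ cos δ sin H₀ = 1.2809×0.59201×-0.36269 + 0.80593×0.93191×0.95826 = -0.275030 + 0.719705 = 0.444675.
Q̄ = (S₀/π) × [bracket] = (2021/π) × 0.444675 = 286.06 W/m².
Ratio Q̄_A / Q̄_B = 626.36 / 286.06 = 2.190.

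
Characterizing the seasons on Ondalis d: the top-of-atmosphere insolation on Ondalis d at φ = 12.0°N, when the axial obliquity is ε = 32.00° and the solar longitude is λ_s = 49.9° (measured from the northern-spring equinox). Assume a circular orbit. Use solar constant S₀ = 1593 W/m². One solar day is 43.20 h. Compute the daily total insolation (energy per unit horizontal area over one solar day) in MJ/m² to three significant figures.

81.3 MJ/m²

Solar declination: sin δ = sin ε · sin λ_s = sin 32.00° × sin 49.9° = 0.40535, so δ = +23.913°.
cos H₀ = −tan(+12.0°) tan(+23.913°) = -0.0942, H₀ = 1.6652 rad.
Bracket: H₀ sin φ sin δ + cos φ cos δ sin H₀ = 1.6652×0.20791×0.40535 + 0.97815×0.91416×0.99555 = 0.140337 + 0.890206 = 1.030543.
Q̄ = (S₀/π) × [bracket] = (1593/π) × 1.030543 = 522.56 W/m².
Daily total = Q̄ × 43.20 h × 3600 s/h = 522.56 × 43.20 × 3600 / 10⁶ = 81.27 MJ/m².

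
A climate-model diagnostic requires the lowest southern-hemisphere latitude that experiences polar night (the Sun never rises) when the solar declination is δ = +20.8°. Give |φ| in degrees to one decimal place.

|φ| = 69.2°

Polar night requires cos H₀ = −tan φ tan δ ≥ 1, i.e. tan φ tan δ ≤ −1.
The boundary is |tan φ| · |tan δ| = 1, so |φ| = 90° − |δ| = 90° − 20.8° = 69.2° in the southern hemisphere.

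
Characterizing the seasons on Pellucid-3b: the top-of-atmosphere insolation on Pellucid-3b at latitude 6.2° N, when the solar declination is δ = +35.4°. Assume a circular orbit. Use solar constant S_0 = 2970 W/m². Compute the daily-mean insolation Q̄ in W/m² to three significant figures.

Q̄ ≈ 861 W/m²

cos h₀ = −tan(+6.2°) tan(+35.400°) = -0.0772, h₀ = 1.6481 rad.
Bracket: h₀ sin ϕ sin δ + cos ϕ cos δ sin h₀ = 1.6481×0.10800×0.57928 + 0.99415×0.81513×0.99702 = 0.103109 + 0.807947 = 0.911056.
Q̄ = (S_0/π) × [bracket] = (2970/π) × 0.911056 = 861.3 W/m².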